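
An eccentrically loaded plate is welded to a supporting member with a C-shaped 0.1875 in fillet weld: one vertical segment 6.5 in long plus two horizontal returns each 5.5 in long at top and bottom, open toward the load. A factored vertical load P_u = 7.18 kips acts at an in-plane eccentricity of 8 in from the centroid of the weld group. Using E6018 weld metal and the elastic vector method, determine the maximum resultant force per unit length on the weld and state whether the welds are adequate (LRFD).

E60XX → F_EXX = 60 ksi.
Total weld length L_w = 17.5 in. Treat welds as unit-width lines.
Centroid: x̄ = 2×5.5×2.75 / 17.5 = 1.729 in from the vertical weld.
Polar moment about centroid: J = I_x + I_y = [6.5³/12 + 2×5.5×3.25²] + [6.5×1.729² + 2(5.5³/12 + 5.5×1.021²)] = 197.7 in³.
Direct shear f_v = P/L_w = 7.18 / 17.5 = 0.4103 kip/in (vertical).
Torsion M = P·e = 7.18 × 8 = 57.44 kip·in.
Critical point at (x, y) = (3.771, 3.25) from centroid. f_tx = M·y/J = 0.9443 kip/in; f_ty = M·x/J = 1.096 kip/in.
Resultant f_max = √[f_tx² + (f_v + f_ty)²] = √[0.9443² + (0.4103 + 1.096)²] = 1.778 kip/in.
Capacity per unit length: φr_n = 0.75 × 0.6 × 60 × (0.707 × 0.1875) = 3.579 kip/in.
1.778 ≤ 3.579 → adequate.

f_max ≈ 1.78 kip/in; adequate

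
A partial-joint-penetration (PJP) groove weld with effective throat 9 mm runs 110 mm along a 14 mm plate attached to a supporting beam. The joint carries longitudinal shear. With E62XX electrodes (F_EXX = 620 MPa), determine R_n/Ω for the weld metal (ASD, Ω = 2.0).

Effective throat (given) t_e = 9 mm.
A_we = 9 × 110 = 990 mm².
F_nw = 0.6 F_EXX = 372 MPa.
R_n/Ω = (372 × 990) / 2.0 × 10⁻³ = 184.1 kN.

R_n/Ω ≈ 184 kN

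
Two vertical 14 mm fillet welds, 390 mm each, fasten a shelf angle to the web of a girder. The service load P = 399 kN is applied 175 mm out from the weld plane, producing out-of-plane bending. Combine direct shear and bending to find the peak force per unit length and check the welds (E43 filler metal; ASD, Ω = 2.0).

f_max ≈ 1470 N/mm; NOT adequate

E43XX → F_EXX = 430 MPa.
L_w = 2 × 390 = 780 mm; section modulus (unit throat) S = 2 × L²/6 = 50700 mm².
Direct shear f_v = P/L_w = 399×10³/780 = 511.5 N/mm.
Moment M = P × e = 399×10³ × 175 = 69825000 N·mm; bending f_b = M/S = 1377 N/mm.
f_max = √(f_v² + f_b²) = √(511.5² + 1377²) = 1469 N/mm.
r_n/Ω = (1/2.0) × 0.6 × 430 × (0.707 × 14) = 1277 N/mm → NOT adequate.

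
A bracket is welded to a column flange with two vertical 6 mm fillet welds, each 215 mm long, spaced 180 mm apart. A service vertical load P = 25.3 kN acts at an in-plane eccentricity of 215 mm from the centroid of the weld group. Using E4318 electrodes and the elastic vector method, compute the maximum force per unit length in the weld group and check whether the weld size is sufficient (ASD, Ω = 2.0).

f_max ≈ 192 N/mm; adequate

E43XX → F_EXX = 430 MPa.
Total weld length L_w = 430 mm. Treat welds as unit-width lines.
Polar moment about centroid: J = 2[d³/12 + d(b/2)²] = 2[215³/12 + 215×90²] = 5139000 mm³.
Direct shear f_v = P/L_w = 25.3×10³ / 430 = 58.84 N/mm (vertical).
Torsion M = P·e = 25.3×10³ × 215 = 5439500 N·mm.
Critical point at (x, y) = (90, 107.5) from centroid. f_tx = M·y/J = 113.8 N/mm; f_ty = M·x/J = 95.26 N/mm.
Resultant f_max = √[f_tx² + (f_v + f_ty)²] = √[113.8² + (58.84 + 95.26)²] = 191.5 N/mm.
Capacity per unit length: r_n/Ω = (1/2.0) × 0.6 × 430 × (0.707 × 6) = 547.2 N/mm.
191.5 ≤ 547.2 → adequate.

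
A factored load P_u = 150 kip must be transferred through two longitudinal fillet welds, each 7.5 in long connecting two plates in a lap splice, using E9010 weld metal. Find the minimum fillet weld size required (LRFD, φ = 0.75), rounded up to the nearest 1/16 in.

E90XX → F_EXX = 90 ksi.
Total weld length L = 15 in.
Required throat t_e = P_u / (φ × 0.6 F_EXX × L) = 150 / (0.75 × 0.6 × 90 × 15) = 0.2469 in.
Required leg w = t_e / 0.707 = 0.3492 in → use 3/8 in.

w = 3/8 in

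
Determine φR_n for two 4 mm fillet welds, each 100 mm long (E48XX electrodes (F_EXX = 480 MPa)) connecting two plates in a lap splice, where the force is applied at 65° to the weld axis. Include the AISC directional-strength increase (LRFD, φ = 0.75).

φR_n ≈ 175 kN

t_e = 0.707 × 4 = 2.828 mm; A_we = 2.828 × 200 = 565.6 mm².
Directional factor: 1.0 + 0.5 sin^1.5(65°) = 1.431.
F_nw = 0.6 × 480 × 1.431 = 412.2 MPa.
φR_n = 0.75 × 412.2 × 565.6 × 10⁻³ = 174.9 kN.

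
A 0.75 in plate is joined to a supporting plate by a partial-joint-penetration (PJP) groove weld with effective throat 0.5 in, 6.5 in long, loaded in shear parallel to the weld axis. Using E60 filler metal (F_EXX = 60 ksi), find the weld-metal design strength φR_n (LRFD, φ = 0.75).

Effective throat (given) t_e = 0.5 in.
A_we = 0.5 × 6.5 = 3.25 in².
F_nw = 0.6 F_EXX = 36 ksi.
φR_n = 0.75 × 36 × 3.25 = 87.75 kips.

φR_n ≈ 87.8 kips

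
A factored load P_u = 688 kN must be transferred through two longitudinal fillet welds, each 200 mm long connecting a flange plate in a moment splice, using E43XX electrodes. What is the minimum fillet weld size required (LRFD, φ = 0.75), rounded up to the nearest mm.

E43XX → F_EXX = 430 MPa.
Total weld length L = 400 mm.
Required throat t_e = P_u / (φ × 0.6 F_EXX × L) = 688 / (0.75 × 0.6 × 430 × 400 × 10⁻³) = 8.889 mm.
Required leg w = t_e / 0.707 = 12.57 mm → use 13 mm.

w = 13 mm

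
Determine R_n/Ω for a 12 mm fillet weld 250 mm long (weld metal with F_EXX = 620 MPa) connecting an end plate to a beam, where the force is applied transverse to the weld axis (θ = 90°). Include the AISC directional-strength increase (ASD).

R_n/Ω ≈ 592 kN

t_e = 0.707 × 12 = 8.484 mm; A_we = 8.484 × 250 = 2121 mm².
Directional factor: 1.0 + 0.5 sin^1.5(90°) = 1.5.
F_nw = 0.6 × 620 × 1.5 = 558 MPa.
R_n/Ω = (558 × 2121) / 2.0 × 10⁻³ = 591.8 kN.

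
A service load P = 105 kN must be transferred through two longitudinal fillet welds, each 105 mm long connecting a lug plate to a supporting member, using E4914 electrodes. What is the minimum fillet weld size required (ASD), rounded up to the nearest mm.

E49XX → F_EXX = 490 MPa.
Total weld length L = 210 mm.
Required throat t_e = P × Ω / (0.6 F_EXX × L) = 105 × 2.0 / (0.6 × 490 × 210 × 10⁻³) = 3.401 mm.
Required leg w = t_e / 0.707 = 4.811 mm → use 5 mm.

w = 5 mm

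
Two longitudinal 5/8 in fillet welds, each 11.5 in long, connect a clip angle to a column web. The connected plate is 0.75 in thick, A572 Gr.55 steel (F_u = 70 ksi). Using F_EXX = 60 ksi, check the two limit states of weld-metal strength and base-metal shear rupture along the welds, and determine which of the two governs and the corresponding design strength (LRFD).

φR_n ≈ 274 kips (weld metal governs)

t_e = 0.707 × 0.625 = 0.4419 in; L = 23 in.
Weld metal: φR_n = 0.75 × 0.6 × 60 × 0.4419 × 23 = 274.4 kips.
Base metal (shear rupture): φR_n = 0.75 × 0.6 × 70 × 0.75 × 23 = 543.4 kips.
Governing: weld metal.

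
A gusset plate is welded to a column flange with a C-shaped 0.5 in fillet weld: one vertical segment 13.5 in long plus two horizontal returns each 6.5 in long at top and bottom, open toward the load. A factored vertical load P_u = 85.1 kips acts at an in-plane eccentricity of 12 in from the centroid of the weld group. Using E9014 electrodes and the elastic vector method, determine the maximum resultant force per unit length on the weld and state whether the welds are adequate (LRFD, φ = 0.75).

E90XX → F_EXX = 90 ksi.
Total weld length L_w = 26.5 in. Treat welds as unit-width lines.
Centroid: x̄ = 2×6.5×3.25 / 26.5 = 1.594 in from the vertical weld.
Polar moment about centroid: J = I_x + I_y = [13.5³/12 + 2×6.5×6.75²] + [13.5×1.594² + 2(6.5³/12 + 6.5×1.656²)] = 913.1 in³.
Direct shear f_v = P/L_w = 85.1 / 26.5 = 3.211 kip/in (vertical).
Torsion M = P·e = 85.1 × 12 = 1021.2 kip·in.
Critical point at (x, y) = (4.906, 6.75) from centroid. f_tx = M·y/J = 7.549 kip/in; f_ty = M·x/J = 5.487 kip/in.
Resultant f_max = √[f_tx² + (f_v + f_ty)²] = √[7.549² + (3.211 + 5.487)²] = 11.52 kip/in.
Capacity per unit length: φr_n = 0.75 × 0.6 × 90 × (0.707 × 0.5) = 14.32 kip/in.
11.52 ≤ 14.32 → adequate.

f_max ≈ 11.5 kip/in; adequate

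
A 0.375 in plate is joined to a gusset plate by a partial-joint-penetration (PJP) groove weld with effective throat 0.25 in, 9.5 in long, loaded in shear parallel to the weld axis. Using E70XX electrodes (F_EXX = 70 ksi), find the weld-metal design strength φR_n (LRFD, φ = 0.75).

φR_n ≈ 74.8 kips

Effective throat (given) t_e = 0.25 in.
A_we = 0.25 × 9.5 = 2.375 in².
F_nw = 0.6 F_EXX = 42 ksi.
φR_n = 0.75 × 42 × 2.375 = 74.81 kips.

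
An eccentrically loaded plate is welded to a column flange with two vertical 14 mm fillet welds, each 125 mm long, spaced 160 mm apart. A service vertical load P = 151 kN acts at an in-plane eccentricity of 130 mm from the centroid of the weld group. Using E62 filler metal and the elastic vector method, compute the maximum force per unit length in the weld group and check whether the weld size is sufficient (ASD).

f_max ≈ 1560 N/mm; adequate

E62XX → F_EXX = 620 MPa.
Total weld length L_w = 250 mm. Treat welds as unit-width lines.
Polar moment about centroid: J = 2[d³/12 + d(b/2)²] = 2[125³/12 + 125×80²] = 1926000 mm³.
Direct shear f_v = P/L_w = 151×10³ / 250 = 604 N/mm (vertical).
Torsion M = P·e = 151×10³ × 130 = 19630000 N·mm.
Critical point at (x, y) = (80, 62.5) from centroid. f_tx = M·y/J = 637.2 N/mm; f_ty = M·x/J = 815.6 N/mm.
Resultant f_max = √[f_tx² + (f_v + f_ty)²] = √[637.2² + (604 + 815.6)²] = 1556 N/mm.
Capacity per unit length: r_n/Ω = (1/2.0) × 0.6 × 620 × (0.707 × 14) = 1841 N/mm.
1556 ≤ 1841 → adequate.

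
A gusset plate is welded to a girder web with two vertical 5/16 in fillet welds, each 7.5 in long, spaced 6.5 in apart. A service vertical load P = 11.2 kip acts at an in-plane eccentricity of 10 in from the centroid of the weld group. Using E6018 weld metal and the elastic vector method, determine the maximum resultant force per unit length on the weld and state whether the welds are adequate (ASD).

f_max ≈ 2.97 kip/in; adequate

E60XX → F_EXX = 60 ksi.
Total weld length L_w = 15 in. Treat welds as unit-width lines.
Polar moment about centroid: J = 2[d³/12 + d(b/2)²] = 2[7.5³/12 + 7.5×3.25²] = 228.8 in³.
Direct shear f_v = P/L_w = 11.2 / 15 = 0.7467 kip/in (vertical).
Torsion M = P·e = 11.2 × 10 = 112 kip·in.
Critical point at (x, y) = (3.25, 3.75) from centroid. f_tx = M·y/J = 1.836 kip/in; f_ty = M·x/J = 1.591 kip/in.
Resultant f_max = √[f_tx² + (f_v + f_ty)²] = √[1.836² + (0.7467 + 1.591)²] = 2.973 kip/in.
Capacity per unit length: r_n/Ω = (1/2.0) × 0.6 × 60 × (0.707 × 0.3125) = 3.977 kip/in.
2.973 ≤ 3.977 → adequate.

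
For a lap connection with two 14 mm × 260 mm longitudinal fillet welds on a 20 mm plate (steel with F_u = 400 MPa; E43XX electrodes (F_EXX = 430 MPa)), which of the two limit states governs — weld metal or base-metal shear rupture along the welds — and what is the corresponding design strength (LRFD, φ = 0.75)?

t_e = 0.707 × 14 = 9.898 mm; L = 520 mm.
Weld metal: φR_n = 0.75 × 0.6 × 430 × 9.898 × 520 × 10⁻³ = 995.9 kN.
Base metal (shear rupture): φR_n = 0.75 × 0.6 × 400 × 20 × 520 × 10⁻³ = 1872 kN.
Governing: weld metal.

φR_n ≈ 996 kN (weld metal governs)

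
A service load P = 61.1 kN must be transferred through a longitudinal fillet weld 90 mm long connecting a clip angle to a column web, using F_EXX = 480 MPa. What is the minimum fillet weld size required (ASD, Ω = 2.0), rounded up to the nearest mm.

Total weld length L = 90 mm.
Required throat t_e = P × Ω / (0.6 F_EXX × L) = 61.1 × 2.0 / (0.6 × 480 × 90 × 10⁻³) = 4.715 mm.
Required leg w = t_e / 0.707 = 6.668 mm → use 7 mm.

w = 7 mm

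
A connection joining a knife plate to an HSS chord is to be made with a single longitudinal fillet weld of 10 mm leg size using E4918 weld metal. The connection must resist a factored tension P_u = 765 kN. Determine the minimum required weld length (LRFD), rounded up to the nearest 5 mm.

E49XX → F_EXX = 490 MPa.
Throat t_e = 0.707 × 10 = 7.07 mm.
φr_n = 0.75 × 0.6 × 490 × 7.07 × 10⁻³ = 1.559 kN/mm.
L_req = P_u / φr_n = 765 / 1.559 = 490.7 mm total.
Round up → use L = 495 mm.

L = 495 mm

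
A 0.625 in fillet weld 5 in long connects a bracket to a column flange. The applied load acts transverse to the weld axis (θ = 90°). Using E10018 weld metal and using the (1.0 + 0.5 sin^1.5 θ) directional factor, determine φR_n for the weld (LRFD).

φR_n ≈ 149 kip

E100XX → F_EXX = 100 ksi.
t_e = 0.707 × 0.625 = 0.4419 in; A_we = 0.4419 × 5 = 2.209 in².
Directional factor: 1.0 + 0.5 sin^1.5(90°) = 1.5.
F_nw = 0.6 × 100 × 1.5 = 90 ksi.
φR_n = 0.75 × 90 × 2.209 = 149.1 kip.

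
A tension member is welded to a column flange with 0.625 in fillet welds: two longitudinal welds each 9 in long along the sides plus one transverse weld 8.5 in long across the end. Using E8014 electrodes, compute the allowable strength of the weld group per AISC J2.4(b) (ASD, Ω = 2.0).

R_n/Ω ≈ 297 kip

E80XX → F_EXX = 80 ksi.
t_e = 0.707 × 0.625 = 0.4419 in.
R_nwl = 0.6 × 80 × 0.4419 × 18 = 381.8 kip (longitudinal, 2 welds).
R_nwt = 0.6 × 80 × 0.4419 × 8.5 = 180.3 kip (transverse, base value).
(i) R_nwl + R_nwt = 562.1 kip; (ii) 0.85 R_nwl + 1.5 R_nwt = 594.9 kip.
R_n = max = 594.9 kip [governs: (ii)]; R_n/Ω = 297.5 kip.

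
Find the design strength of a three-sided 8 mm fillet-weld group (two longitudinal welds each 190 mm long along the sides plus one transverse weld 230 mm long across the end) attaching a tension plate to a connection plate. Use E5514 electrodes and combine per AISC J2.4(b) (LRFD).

E55XX → F_EXX = 550 MPa.
t_e = 0.707 × 8 = 5.656 mm.
R_nwl = 0.6 × 550 × 5.656 × 380 × 10⁻³ = 709.3 kN (longitudinal, 2 welds).
R_nwt = 0.6 × 550 × 5.656 × 230 × 10⁻³ = 429.3 kN (transverse, base value).
(i) R_nwl + R_nwt = 1139 kN; (ii) 0.85 R_nwl + 1.5 R_nwt = 1247 kN.
R_n = max = 1247 kN [governs: (ii)]; φR_n = 935.1 kN.

φR_n ≈ 935 kN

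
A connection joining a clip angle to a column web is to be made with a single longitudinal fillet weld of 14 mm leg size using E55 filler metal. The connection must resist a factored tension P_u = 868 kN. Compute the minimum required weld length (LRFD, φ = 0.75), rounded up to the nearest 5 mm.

L = 355 mm

E55XX → F_EXX = 550 MPa.
Throat t_e = 0.707 × 14 = 9.898 mm.
φr_n = 0.75 × 0.6 × 550 × 9.898 × 10⁻³ = 2.45 kN/mm.
L_req = P_u / φr_n = 868 / 2.45 = 354.3 mm total.
Round up → use L = 355 mm.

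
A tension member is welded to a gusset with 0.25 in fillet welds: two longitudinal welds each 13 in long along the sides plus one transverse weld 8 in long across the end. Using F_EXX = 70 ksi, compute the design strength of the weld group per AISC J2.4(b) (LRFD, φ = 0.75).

t_e = 0.707 × 0.25 = 0.1767 in.
R_nwl = 0.6 × 70 × 0.1767 × 26 = 193 kip (longitudinal, 2 welds).
R_nwt = 0.6 × 70 × 0.1767 × 8 = 59.39 kip (transverse, base value).
(i) R_nwl + R_nwt = 252.4 kip; (ii) 0.85 R_nwl + 1.5 R_nwt = 253.1 kip.
R_n = max = 253.1 kip [governs: (ii)]; φR_n = 189.9 kip.

φR_n ≈ 190 kip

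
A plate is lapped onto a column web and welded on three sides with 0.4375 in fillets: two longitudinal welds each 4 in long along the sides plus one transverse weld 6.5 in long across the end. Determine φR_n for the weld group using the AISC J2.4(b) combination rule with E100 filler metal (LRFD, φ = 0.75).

φR_n ≈ 230 kips

E100XX → F_EXX = 100 ksi.
t_e = 0.707 × 0.4375 = 0.3093 in.
R_nwl = 0.6 × 100 × 0.3093 × 8 = 148.5 kips (longitudinal, 2 welds).
R_nwt = 0.6 × 100 × 0.3093 × 6.5 = 120.6 kips (transverse, base value).
(i) R_nwl + R_nwt = 269.1 kips; (ii) 0.85 R_nwl + 1.5 R_nwt = 307.1 kips.
R_n = max = 307.1 kips [governs: (ii)]; φR_n = 230.4 kips.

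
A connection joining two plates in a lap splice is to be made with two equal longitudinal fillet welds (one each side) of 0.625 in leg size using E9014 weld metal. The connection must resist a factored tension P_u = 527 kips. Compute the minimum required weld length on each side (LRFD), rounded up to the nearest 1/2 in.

L = 15 in on each side

E90XX → F_EXX = 90 ksi.
Throat t_e = 0.707 × 0.625 = 0.4419 in.
φr_n = 0.75 × 0.6 × 90 × 0.4419 = 17.9 kips/in.
L_req = P_u / φr_n = 527 / 17.9 = 29.45 in total.
Per side: 29.45 / 2 = 14.72 in.
Round up → use L = 15 in on each side.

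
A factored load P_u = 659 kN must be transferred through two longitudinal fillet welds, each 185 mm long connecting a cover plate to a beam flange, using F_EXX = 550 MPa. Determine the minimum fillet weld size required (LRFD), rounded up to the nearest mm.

Total weld length L = 370 mm.
Required throat t_e = P_u / (φ × 0.6 F_EXX × L) = 659 / (0.75 × 0.6 × 550 × 370 × 10⁻³) = 7.196 mm.
Required leg w = t_e / 0.707 = 10.18 mm → use 11 mm.

w = 11 mm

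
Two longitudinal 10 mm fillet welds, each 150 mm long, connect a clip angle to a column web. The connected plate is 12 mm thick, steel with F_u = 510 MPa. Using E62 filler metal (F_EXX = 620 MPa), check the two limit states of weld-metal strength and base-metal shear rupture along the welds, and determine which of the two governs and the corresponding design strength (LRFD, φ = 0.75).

t_e = 0.707 × 10 = 7.07 mm; L = 300 mm.
Weld metal: φR_n = 0.75 × 0.6 × 620 × 7.07 × 300 × 10⁻³ = 591.8 kN.
Base metal (shear rupture): φR_n = 0.75 × 0.6 × 510 × 12 × 300 × 10⁻³ = 826.2 kN.
Governing: weld metal.

φR_n ≈ 592 kN (weld metal governs)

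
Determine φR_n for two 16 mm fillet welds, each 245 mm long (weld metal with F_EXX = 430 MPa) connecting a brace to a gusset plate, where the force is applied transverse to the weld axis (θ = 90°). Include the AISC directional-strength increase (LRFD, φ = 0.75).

t_e = 0.707 × 16 = 11.31 mm; A_we = 11.31 × 490 = 5543 mm².
Directional factor: 1.0 + 0.5 sin^1.5(90°) = 1.5.
F_nw = 0.6 × 430 × 1.5 = 387 MPa.
φR_n = 0.75 × 387 × 5543 × 10⁻³ = 1609 kN.

φR_n ≈ 1610 kN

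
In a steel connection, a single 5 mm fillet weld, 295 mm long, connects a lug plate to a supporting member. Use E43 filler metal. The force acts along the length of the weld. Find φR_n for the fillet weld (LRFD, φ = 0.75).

φR_n ≈ 202 kN

E43XX → F_EXX = 430 MPa.
Effective throat t_e = 0.707 × 5 = 3.535 mm.
Total length L = 295 mm; A_we = 3.535 × 295 = 1043 mm².
F_nw = 0.6 F_EXX = 0.6 × 430 = 258 MPa.
φR_n = 0.75 × 258 × 1043 × 10⁻³ = 201.8 kN.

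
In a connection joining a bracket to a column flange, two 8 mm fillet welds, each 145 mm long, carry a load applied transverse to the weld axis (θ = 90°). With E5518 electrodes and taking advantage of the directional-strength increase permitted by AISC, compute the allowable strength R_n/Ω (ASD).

E55XX → F_EXX = 550 MPa.
t_e = 0.707 × 8 = 5.656 mm; A_we = 5.656 × 290 = 1640 mm².
Directional factor: 1.0 + 0.5 sin^1.5(90°) = 1.5.
F_nw = 0.6 × 550 × 1.5 = 495 MPa.
R_n/Ω = (495 × 1640) / 2.0 × 10⁻³ = 406 kN.

R_n/Ω ≈ 406 kN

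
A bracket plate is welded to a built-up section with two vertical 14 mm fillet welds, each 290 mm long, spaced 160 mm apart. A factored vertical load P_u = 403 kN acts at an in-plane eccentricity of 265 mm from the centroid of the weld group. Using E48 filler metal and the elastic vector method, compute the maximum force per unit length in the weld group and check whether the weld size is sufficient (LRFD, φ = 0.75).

f_max ≈ 2680 N/mm; NOT adequate

E48XX → F_EXX = 480 MPa.
Total weld length L_w = 580 mm. Treat welds as unit-width lines.
Polar moment about centroid: J = 2[d³/12 + d(b/2)²] = 2[290³/12 + 290×80²] = 7777000 mm³.
Direct shear f_v = P/L_w = 403×10³ / 580 = 694.8 N/mm (vertical).
Torsion M = P·e = 403×10³ × 265 = 106800000 N·mm.
Critical point at (x, y) = (80, 145) from centroid. f_tx = M·y/J = 1991 N/mm; f_ty = M·x/J = 1099 N/mm.
Resultant f_max = √[f_tx² + (f_v + f_ty)²] = √[1991² + (694.8 + 1099)²] = 2680 N/mm.
Capacity per unit length: φr_n = 0.75 × 0.6 × 480 × (0.707 × 14) = 2138 N/mm.
2680 > 2138 → NOT adequate.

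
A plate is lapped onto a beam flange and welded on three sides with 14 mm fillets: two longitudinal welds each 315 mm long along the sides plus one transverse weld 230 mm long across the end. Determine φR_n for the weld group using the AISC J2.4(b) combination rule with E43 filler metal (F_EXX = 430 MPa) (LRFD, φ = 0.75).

φR_n ≈ 1690 kN

t_e = 0.707 × 14 = 9.898 mm.
R_nwl = 0.6 × 430 × 9.898 × 630 × 10⁻³ = 1609 kN (longitudinal, 2 welds).
R_nwt = 0.6 × 430 × 9.898 × 230 × 10⁻³ = 587.3 kN (transverse, base value).
(i) R_nwl + R_nwt = 2196 kN; (ii) 0.85 R_nwl + 1.5 R_nwt = 2249 kN.
R_n = max = 2249 kN [governs: (ii)]; φR_n = 1686 kN.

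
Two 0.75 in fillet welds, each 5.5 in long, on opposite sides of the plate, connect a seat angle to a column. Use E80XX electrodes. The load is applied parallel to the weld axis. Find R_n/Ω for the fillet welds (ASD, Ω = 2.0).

R_n/Ω ≈ 140 kips

E80XX → F_EXX = 80 ksi.
Effective throat t_e = 0.707 × 0.75 = 0.5302 in.
Total length L = 11 in; A_we = 0.5302 × 11 = 5.833 in².
F_nw = 0.6 F_EXX = 0.6 × 80 = 48 ksi.
R_n = 48 × 5.833 = 280 kips; R_n/Ω = 280/2.0 = 140 kips.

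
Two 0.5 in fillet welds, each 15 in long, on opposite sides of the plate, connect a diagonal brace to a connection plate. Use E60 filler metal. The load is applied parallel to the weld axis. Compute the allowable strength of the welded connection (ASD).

R_n/Ω ≈ 191 kip

E60XX → F_EXX = 60 ksi.
Effective throat t_e = 0.707 × 0.5 = 0.3535 in.
Total length L = 30 in; A_we = 0.3535 × 30 = 10.6 in².
F_nw = 0.6 F_EXX = 0.6 × 60 = 36 ksi.
R_n = 36 × 10.6 = 381.8 kip; R_n/Ω = 381.8/2.0 = 190.9 kip.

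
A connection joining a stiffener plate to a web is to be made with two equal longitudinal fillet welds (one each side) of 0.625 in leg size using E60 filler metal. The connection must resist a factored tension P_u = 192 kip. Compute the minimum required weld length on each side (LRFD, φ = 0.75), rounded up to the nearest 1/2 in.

E60XX → F_EXX = 60 ksi.
Throat t_e = 0.707 × 0.625 = 0.4419 in.
φr_n = 0.75 × 0.6 × 60 × 0.4419 = 11.93 kip/in.
L_req = P_u / φr_n = 192 / 11.93 = 16.09 in total.
Per side: 16.09 / 2 = 8.047 in.
Round up → use L = 8.5 in on each side.

L = 8.5 in on each side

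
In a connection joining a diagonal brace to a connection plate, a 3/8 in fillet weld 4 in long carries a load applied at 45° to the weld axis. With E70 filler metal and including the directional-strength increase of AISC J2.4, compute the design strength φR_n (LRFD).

φR_n ≈ 43.3 kip

E70XX → F_EXX = 70 ksi.
t_e = 0.707 × 0.375 = 0.2651 in; A_we = 0.2651 × 4 = 1.06 in².
Directional factor: 1.0 + 0.5 sin^1.5(45°) = 1.297.
F_nw = 0.6 × 70 × 1.297 = 54.49 ksi.
φR_n = 0.75 × 54.49 × 1.06 = 43.34 kip.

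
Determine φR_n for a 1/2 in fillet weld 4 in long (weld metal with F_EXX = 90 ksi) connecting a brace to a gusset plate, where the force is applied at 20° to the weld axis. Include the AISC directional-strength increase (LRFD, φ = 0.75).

t_e = 0.707 × 0.5 = 0.3535 in; A_we = 0.3535 × 4 = 1.414 in².
Directional factor: 1.0 + 0.5 sin^1.5(20°) = 1.1.
F_nw = 0.6 × 90 × 1.1 = 59.4 ksi.
φR_n = 0.75 × 59.4 × 1.414 = 62.99 kip.

φR_n ≈ 63 kip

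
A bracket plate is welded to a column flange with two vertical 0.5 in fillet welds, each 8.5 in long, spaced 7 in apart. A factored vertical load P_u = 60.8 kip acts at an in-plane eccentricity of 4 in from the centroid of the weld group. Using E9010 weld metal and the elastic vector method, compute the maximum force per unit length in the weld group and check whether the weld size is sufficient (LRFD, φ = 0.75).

f_max ≈ 7.14 kip/in; adequate

E90XX → F_EXX = 90 ksi.
Total weld length L_w = 17 in. Treat welds as unit-width lines.
Polar moment about centroid: J = 2[d³/12 + d(b/2)²] = 2[8.5³/12 + 8.5×3.5²] = 310.6 in³.
Direct shear f_v = P/L_w = 60.8 / 17 = 3.576 kip/in (vertical).
Torsion M = P·e = 60.8 × 4 = 243.2 kip·in.
Critical point at (x, y) = (3.5, 4.25) from centroid. f_tx = M·y/J = 3.328 kip/in; f_ty = M·x/J = 2.74 kip/in.
Resultant f_max = √[f_tx² + (f_v + f_ty)²] = √[3.328² + (3.576 + 2.74)²] = 7.14 kip/in.
Capacity per unit length: φr_n = 0.75 × 0.6 × 90 × (0.707 × 0.5) = 14.32 kip/in.
7.14 ≤ 14.32 → adequate.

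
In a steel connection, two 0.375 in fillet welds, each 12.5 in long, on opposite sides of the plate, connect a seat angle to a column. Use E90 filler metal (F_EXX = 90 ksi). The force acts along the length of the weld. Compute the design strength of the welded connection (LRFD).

φR_n ≈ 268 kips

Effective throat t_e = 0.707 × 0.375 = 0.2651 in.
Total length L = 25 in; A_we = 0.2651 × 25 = 6.628 in².
F_nw = 0.6 F_EXX = 0.6 × 90 = 54 ksi.
φR_n = 0.75 × 54 × 6.628 = 268.4 kips.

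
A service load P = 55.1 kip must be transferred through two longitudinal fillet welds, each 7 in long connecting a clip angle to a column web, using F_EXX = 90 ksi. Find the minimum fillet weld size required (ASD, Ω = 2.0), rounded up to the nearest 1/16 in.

Total weld length L = 14 in.
Required throat t_e = P × Ω / (0.6 F_EXX × L) = 55.1 × 2.0 / (0.6 × 90 × 14) = 0.1458 in.
Required leg w = t_e / 0.707 = 0.2062 in → use 1/4 in.

w = 1/4 in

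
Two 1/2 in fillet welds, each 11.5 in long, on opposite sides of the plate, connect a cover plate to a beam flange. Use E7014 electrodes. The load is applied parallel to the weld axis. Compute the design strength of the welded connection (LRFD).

φR_n ≈ 256 kips

E70XX → F_EXX = 70 ksi.
Effective throat t_e = 0.707 × 0.5 = 0.3535 in.
Total length L = 23 in; A_we = 0.3535 × 23 = 8.13 in².
F_nw = 0.6 F_EXX = 0.6 × 70 = 42 ksi.
φR_n = 0.75 × 42 × 8.13 = 256.1 kips.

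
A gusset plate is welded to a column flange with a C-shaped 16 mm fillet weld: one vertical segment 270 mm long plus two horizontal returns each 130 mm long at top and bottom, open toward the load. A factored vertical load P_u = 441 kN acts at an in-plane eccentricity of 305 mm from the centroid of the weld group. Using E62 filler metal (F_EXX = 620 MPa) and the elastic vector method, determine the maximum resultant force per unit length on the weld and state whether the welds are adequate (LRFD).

Total weld length L_w = 530 mm. Treat welds as unit-width lines.
Centroid: x̄ = 2×130×65 / 530 = 31.89 mm from the vertical weld.
Polar moment about centroid: J = I_x + I_y = [270³/12 + 2×130×135²] + [270×31.89² + 2(130³/12 + 130×33.11²)] = 7305000 mm³.
Direct shear f_v = P/L_w = 441×10³ / 530 = 832.1 N/mm (vertical).
Torsion M = P·e = 441×10³ × 305 = 134500000 N·mm.
Critical point at (x, y) = (98.11, 135) from centroid. f_tx = M·y/J = 2486 N/mm; f_ty = M·x/J = 1807 N/mm.
Resultant f_max = √[f_tx² + (f_v + f_ty)²] = √[2486² + (832.1 + 1807)²] = 3625 N/mm.
Capacity per unit length: φr_n = 0.75 × 0.6 × 620 × (0.707 × 16) = 3156 N/mm.
3625 > 3156 → NOT adequate.

f_max ≈ 3630 N/mm; NOT adequate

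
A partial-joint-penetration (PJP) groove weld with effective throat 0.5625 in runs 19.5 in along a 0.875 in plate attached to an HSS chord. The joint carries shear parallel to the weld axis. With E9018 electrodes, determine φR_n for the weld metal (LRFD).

E90XX → F_EXX = 90 ksi.
Effective throat (given) t_e = 0.5625 in.
A_we = 0.5625 × 19.5 = 10.97 in².
F_nw = 0.6 F_EXX = 54 ksi.
φR_n = 0.75 × 54 × 10.97 = 444.2 kips.

φR_n ≈ 444 kips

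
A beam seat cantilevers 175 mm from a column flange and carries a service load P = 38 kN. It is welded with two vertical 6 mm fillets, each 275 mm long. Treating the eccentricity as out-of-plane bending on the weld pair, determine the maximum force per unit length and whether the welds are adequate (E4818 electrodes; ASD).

E48XX → F_EXX = 480 MPa.
L_w = 2 × 275 = 550 mm; section modulus (unit throat) S = 2 × L²/6 = 25210 mm².
Direct shear f_v = P/L_w = 38×10³/550 = 69.09 N/mm.
Moment M = P × e = 38×10³ × 175 = 6650000 N·mm; bending f_b = M/S = 263.8 N/mm.
f_max = √(f_v² + f_b²) = √(69.09² + 263.8²) = 272.7 N/mm.
r_n/Ω = (1/2.0) × 0.6 × 480 × (0.707 × 6) = 610.8 N/mm → adequate.

f_max ≈ 273 N/mm; adequate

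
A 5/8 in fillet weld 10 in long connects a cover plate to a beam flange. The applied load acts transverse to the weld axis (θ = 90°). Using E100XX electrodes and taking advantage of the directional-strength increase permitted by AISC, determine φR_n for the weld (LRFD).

E100XX → F_EXX = 100 ksi.
t_e = 0.707 × 0.625 = 0.4419 in; A_we = 0.4419 × 10 = 4.419 in².
Directional factor: 1.0 + 0.5 sin^1.5(90°) = 1.5.
F_nw = 0.6 × 100 × 1.5 = 90 ksi.
φR_n = 0.75 × 90 × 4.419 = 298.3 kip.

φR_n ≈ 298 kip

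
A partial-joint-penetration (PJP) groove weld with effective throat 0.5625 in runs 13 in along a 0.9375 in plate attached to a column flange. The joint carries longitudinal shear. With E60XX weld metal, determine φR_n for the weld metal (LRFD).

E60XX → F_EXX = 60 ksi.
Effective throat (given) t_e = 0.5625 in.
A_we = 0.5625 × 13 = 7.312 in².
F_nw = 0.6 F_EXX = 36 ksi.
φR_n = 0.75 × 36 × 7.312 = 197.4 kips.

φR_n ≈ 197 kips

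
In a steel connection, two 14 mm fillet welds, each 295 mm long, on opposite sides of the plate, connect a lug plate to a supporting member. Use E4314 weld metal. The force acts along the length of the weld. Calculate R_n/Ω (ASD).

E43XX → F_EXX = 430 MPa.
Effective throat t_e = 0.707 × 14 = 9.898 mm.
Total length L = 590 mm; A_we = 9.898 × 590 = 5840 mm².
F_nw = 0.6 F_EXX = 0.6 × 430 = 258 MPa.
R_n = 258 × 5840 × 10⁻³ = 1507 kN; R_n/Ω = 1507/2.0 = 753.3 kN.

R_n/Ω ≈ 753 kN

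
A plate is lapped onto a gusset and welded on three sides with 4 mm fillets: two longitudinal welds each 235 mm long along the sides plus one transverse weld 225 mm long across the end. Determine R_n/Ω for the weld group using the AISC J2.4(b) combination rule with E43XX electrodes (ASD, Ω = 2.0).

R_n/Ω ≈ 269 kN

E43XX → F_EXX = 430 MPa.
t_e = 0.707 × 4 = 2.828 mm.
R_nwl = 0.6 × 430 × 2.828 × 470 × 10⁻³ = 342.9 kN (longitudinal, 2 welds).
R_nwt = 0.6 × 430 × 2.828 × 225 × 10⁻³ = 164.2 kN (transverse, base value).
(i) R_nwl + R_nwt = 507.1 kN; (ii) 0.85 R_nwl + 1.5 R_nwt = 537.7 kN.
R_n = max = 537.7 kN [governs: (ii)]; R_n/Ω = 268.9 kN.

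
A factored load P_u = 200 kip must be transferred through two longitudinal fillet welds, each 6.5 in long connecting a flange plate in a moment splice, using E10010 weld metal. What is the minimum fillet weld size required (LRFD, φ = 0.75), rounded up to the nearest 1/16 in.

w = 1/2 in

E100XX → F_EXX = 100 ksi.
Total weld length L = 13 in.
Required throat t_e = P_u / (φ × 0.6 F_EXX × L) = 200 / (0.75 × 0.6 × 100 × 13) = 0.3419 in.
Required leg w = t_e / 0.707 = 0.4836 in → use 1/2 in.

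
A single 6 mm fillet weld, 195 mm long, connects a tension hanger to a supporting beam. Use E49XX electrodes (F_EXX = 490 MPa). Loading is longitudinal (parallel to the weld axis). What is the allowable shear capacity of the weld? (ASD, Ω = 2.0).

R_n/Ω ≈ 122 kN

Effective throat t_e = 0.707 × 6 = 4.242 mm.
Total length L = 195 mm; A_we = 4.242 × 195 = 827.2 mm².
F_nw = 0.6 F_EXX = 0.6 × 490 = 294 MPa.
R_n = 294 × 827.2 × 10⁻³ = 243.2 kN; R_n/Ω = 243.2/2.0 = 121.6 kN.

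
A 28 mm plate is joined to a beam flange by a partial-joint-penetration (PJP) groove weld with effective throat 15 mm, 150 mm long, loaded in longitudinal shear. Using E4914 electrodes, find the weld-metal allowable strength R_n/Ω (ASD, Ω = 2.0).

R_n/Ω ≈ 331 kN

E49XX → F_EXX = 490 MPa.
Effective throat (given) t_e = 15 mm.
A_we = 15 × 150 = 2250 mm².
F_nw = 0.6 F_EXX = 294 MPa.
R_n/Ω = (294 × 2250) / 2.0 × 10⁻³ = 330.8 kN.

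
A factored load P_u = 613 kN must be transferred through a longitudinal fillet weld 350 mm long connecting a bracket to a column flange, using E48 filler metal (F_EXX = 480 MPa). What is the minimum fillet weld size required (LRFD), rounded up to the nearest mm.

w = 12 mm

Total weld length L = 350 mm.
Required throat t_e = P_u / (φ × 0.6 F_EXX × L) = 613 / (0.75 × 0.6 × 480 × 350 × 10⁻³) = 8.108 mm.
Required leg w = t_e / 0.707 = 11.47 mm → use 12 mm.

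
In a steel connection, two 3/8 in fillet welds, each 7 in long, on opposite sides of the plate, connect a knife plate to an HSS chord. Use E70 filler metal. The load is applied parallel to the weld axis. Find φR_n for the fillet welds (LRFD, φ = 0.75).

φR_n ≈ 117 kips

E70XX → F_EXX = 70 ksi.
Effective throat t_e = 0.707 × 0.375 = 0.2651 in.
Total length L = 14 in; A_we = 0.2651 × 14 = 3.712 in².
F_nw = 0.6 F_EXX = 0.6 × 70 = 42 ksi.
φR_n = 0.75 × 42 × 3.712 = 116.9 kips.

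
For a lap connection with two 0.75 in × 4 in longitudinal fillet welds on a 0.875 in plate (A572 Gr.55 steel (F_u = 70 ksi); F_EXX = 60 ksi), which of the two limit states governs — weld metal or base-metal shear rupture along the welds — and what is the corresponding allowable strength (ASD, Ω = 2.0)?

R_n/Ω ≈ 76.4 kips (weld metal governs)

t_e = 0.707 × 0.75 = 0.5302 in; L = 8 in.
Weld metal: R_n/Ω = (1/2.0) × 0.6 × 60 × 0.5302 × 8 = 76.36 kips.
Base metal (shear rupture): R_n/Ω = (1/2.0) × 0.6 × 70 × 0.875 × 8 = 147 kips.
Governing: weld metal.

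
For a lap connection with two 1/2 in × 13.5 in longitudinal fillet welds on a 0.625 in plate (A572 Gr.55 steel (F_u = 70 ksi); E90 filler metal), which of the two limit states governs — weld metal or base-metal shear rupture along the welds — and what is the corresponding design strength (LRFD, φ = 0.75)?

E90XX → F_EXX = 90 ksi.
t_e = 0.707 × 0.5 = 0.3535 in; L = 27 in.
Weld metal: φR_n = 0.75 × 0.6 × 90 × 0.3535 × 27 = 386.6 kips.
Base metal (shear rupture): φR_n = 0.75 × 0.6 × 70 × 0.625 × 27 = 531.6 kips.
Governing: weld metal.

φR_n ≈ 387 kips (weld metal governs)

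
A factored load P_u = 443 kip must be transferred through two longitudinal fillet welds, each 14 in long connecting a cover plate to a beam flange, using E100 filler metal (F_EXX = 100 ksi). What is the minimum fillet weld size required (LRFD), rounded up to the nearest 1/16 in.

Total weld length L = 28 in.
Required throat t_e = P_u / (φ × 0.6 F_EXX × L) = 443 / (0.75 × 0.6 × 100 × 28) = 0.3516 in.
Required leg w = t_e / 0.707 = 0.4973 in → use 1/2 in.

w = 1/2 in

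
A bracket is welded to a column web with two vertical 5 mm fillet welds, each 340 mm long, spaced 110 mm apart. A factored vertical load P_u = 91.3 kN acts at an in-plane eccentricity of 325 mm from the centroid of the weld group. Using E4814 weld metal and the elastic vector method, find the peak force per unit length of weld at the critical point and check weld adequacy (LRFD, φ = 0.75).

f_max ≈ 670 N/mm; adequate

E48XX → F_EXX = 480 MPa.
Total weld length L_w = 680 mm. Treat welds as unit-width lines.
Polar moment about centroid: J = 2[d³/12 + d(b/2)²] = 2[340³/12 + 340×55²] = 8608000 mm³.
Direct shear f_v = P/L_w = 91.3×10³ / 680 = 134.3 N/mm (vertical).
Torsion M = P·e = 91.3×10³ × 325 = 29672000 N·mm.
Critical point at (x, y) = (55, 170) from centroid. f_tx = M·y/J = 586 N/mm; f_ty = M·x/J = 189.6 N/mm.
Resultant f_max = √[f_tx² + (f_v + f_ty)²] = √[586² + (134.3 + 189.6)²] = 669.6 N/mm.
Capacity per unit length: φr_n = 0.75 × 0.6 × 480 × (0.707 × 5) = 763.6 N/mm.
669.6 ≤ 763.6 → adequate.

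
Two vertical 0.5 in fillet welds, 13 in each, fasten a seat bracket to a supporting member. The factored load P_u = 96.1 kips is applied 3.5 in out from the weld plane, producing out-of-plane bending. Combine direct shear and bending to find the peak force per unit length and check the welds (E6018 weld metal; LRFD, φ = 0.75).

f_max ≈ 7.02 kip/in; adequate

E60XX → F_EXX = 60 ksi.
L_w = 2 × 13 = 26 in; section modulus (unit throat) S = 2 × L²/6 = 56.33 in².
Direct shear f_v = P/L_w = 96.1/26 = 3.696 kip/in.
Moment M = P × e = 96.1 × 3.5 = 336.35 kip·in; bending f_b = M/S = 5.971 kip/in.
f_max = √(f_v² + f_b²) = √(3.696² + 5.971²) = 7.022 kip/in.
φr_n = 0.75 × 0.6 × 60 × (0.707 × 0.5) = 9.544 kip/in → adequate.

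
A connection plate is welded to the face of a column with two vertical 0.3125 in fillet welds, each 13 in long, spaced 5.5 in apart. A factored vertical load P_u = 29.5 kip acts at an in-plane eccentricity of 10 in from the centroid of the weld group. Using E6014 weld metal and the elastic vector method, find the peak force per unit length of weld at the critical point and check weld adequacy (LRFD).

E60XX → F_EXX = 60 ksi.
Total weld length L_w = 26 in. Treat welds as unit-width lines.
Polar moment about centroid: J = 2[d³/12 + d(b/2)²] = 2[13³/12 + 13×2.75²] = 562.8 in³.
Direct shear f_v = P/L_w = 29.5 / 26 = 1.135 kip/in (vertical).
Torsion M = P·e = 29.5 × 10 = 295 kip·in.
Critical point at (x, y) = (2.75, 6.5) from centroid. f_tx = M·y/J = 3.407 kip/in; f_ty = M·x/J = 1.441 kip/in.
Resultant f_max = √[f_tx² + (f_v + f_ty)²] = √[3.407² + (1.135 + 1.441)²] = 4.271 kip/in.
Capacity per unit length: φr_n = 0.75 × 0.6 × 60 × (0.707 × 0.3125) = 5.965 kip/in.
4.271 ≤ 5.965 → adequate.

f_max ≈ 4.27 kip/in; adequate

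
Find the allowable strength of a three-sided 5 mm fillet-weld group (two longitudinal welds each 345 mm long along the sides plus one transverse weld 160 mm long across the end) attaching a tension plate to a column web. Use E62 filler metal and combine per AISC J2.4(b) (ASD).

R_n/Ω ≈ 559 kN

E62XX → F_EXX = 620 MPa.
t_e = 0.707 × 5 = 3.535 mm.
R_nwl = 0.6 × 620 × 3.535 × 690 × 10⁻³ = 907.4 kN (longitudinal, 2 welds).
R_nwt = 0.6 × 620 × 3.535 × 160 × 10⁻³ = 210.4 kN (transverse, base value).
(i) R_nwl + R_nwt = 1118 kN; (ii) 0.85 R_nwl + 1.5 R_nwt = 1087 kN.
R_n = max = 1118 kN [governs: (i)]; R_n/Ω = 558.9 kN.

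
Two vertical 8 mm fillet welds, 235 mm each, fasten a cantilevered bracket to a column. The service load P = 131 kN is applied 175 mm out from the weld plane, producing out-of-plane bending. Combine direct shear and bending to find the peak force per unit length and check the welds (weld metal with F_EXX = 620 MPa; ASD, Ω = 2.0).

L_w = 2 × 235 = 470 mm; section modulus (unit throat) S = 2 × L²/6 = 18410 mm².
Direct shear f_v = P/L_w = 131×10³/470 = 278.7 N/mm.
Moment M = P × e = 131×10³ × 175 = 22925000 N·mm; bending f_b = M/S = 1245 N/mm.
f_max = √(f_v² + f_b²) = √(278.7² + 1245²) = 1276 N/mm.
r_n/Ω = (1/2.0) × 0.6 × 620 × (0.707 × 8) = 1052 N/mm → NOT adequate.

f_max ≈ 1280 N/mm; NOT adequate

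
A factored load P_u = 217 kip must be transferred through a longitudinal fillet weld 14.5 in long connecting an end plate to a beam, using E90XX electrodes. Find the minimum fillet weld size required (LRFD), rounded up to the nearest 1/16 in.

E90XX → F_EXX = 90 ksi.
Total weld length L = 14.5 in.
Required throat t_e = P_u / (φ × 0.6 F_EXX × L) = 217 / (0.75 × 0.6 × 90 × 14.5) = 0.3695 in.
Required leg w = t_e / 0.707 = 0.5227 in → use 9/16 in.

w = 9/16 in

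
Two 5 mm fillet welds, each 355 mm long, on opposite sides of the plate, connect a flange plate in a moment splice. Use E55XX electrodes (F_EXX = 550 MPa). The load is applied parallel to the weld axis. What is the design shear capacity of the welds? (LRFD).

φR_n ≈ 621 kN

Effective throat t_e = 0.707 × 5 = 3.535 mm.
Total length L = 710 mm; A_we = 3.535 × 710 = 2510 mm².
F_nw = 0.6 F_EXX = 0.6 × 550 = 330 MPa.
φR_n = 0.75 × 330 × 2510 × 10⁻³ = 621.2 kN.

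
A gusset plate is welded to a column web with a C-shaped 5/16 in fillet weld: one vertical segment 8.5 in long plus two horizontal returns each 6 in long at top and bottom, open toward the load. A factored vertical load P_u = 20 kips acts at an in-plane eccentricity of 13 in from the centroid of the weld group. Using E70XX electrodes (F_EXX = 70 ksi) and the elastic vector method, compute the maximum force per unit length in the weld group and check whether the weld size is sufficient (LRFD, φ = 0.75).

f_max ≈ 5.21 kip/in; adequate

Total weld length L_w = 20.5 in. Treat welds as unit-width lines.
Centroid: x̄ = 2×6×3 / 20.5 = 1.756 in from the vertical weld.
Polar moment about centroid: J = I_x + I_y = [8.5³/12 + 2×6×4.25²] + [8.5×1.756² + 2(6³/12 + 6×1.244²)] = 348.7 in³.
Direct shear f_v = P/L_w = 20 / 20.5 = 0.9756 kip/in (vertical).
Torsion M = P·e = 20 × 13 = 260 kip·in.
Critical point at (x, y) = (4.244, 4.25) from centroid. f_tx = M·y/J = 3.169 kip/in; f_ty = M·x/J = 3.164 kip/in.
Resultant f_max = √[f_tx² + (f_v + f_ty)²] = √[3.169² + (0.9756 + 3.164)²] = 5.213 kip/in.
Capacity per unit length: φr_n = 0.75 × 0.6 × 70 × (0.707 × 0.3125) = 6.96 kip/in.
5.213 ≤ 6.96 → adequate.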